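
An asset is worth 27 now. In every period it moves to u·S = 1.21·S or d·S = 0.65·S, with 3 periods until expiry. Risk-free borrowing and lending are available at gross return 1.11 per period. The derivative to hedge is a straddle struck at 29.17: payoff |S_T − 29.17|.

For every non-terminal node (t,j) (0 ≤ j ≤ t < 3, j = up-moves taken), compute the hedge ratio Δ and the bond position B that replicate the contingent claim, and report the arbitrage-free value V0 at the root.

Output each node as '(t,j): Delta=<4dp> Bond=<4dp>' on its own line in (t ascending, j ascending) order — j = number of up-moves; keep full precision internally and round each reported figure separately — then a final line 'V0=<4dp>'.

(0,0): Delta=0.3519 Bond=-0.0452
(1,0): Delta=-1.0000 Bond=23.6750
(1,1): Delta=0.5097 Bond=-5.2079
(2,0): Delta=-1.0000 Bond=26.2793
(2,1): Delta=-1.0000 Bond=26.2793
(2,2): Delta=0.6860 Bond=-12.7503
V0=9.4551

Since d<R<u, set p* = (R−d)/(u−d) = 0.8214; price each node as the discounted p*-expectation of its children.
Terminal payoffs: V(3,0)=21.7551, V(3,1)=15.3669, V(3,2)=3.4750, V(3,3)=18.6621
  t=2,j=0: stock 11.4075 → up 13.8031 (V=15.3669), down 7.4149 (V=21.7551). Price 14.8718; hedge Δ=-1.0000, bond B=26.2793.
  t=2,j=1: stock 21.2355 → up 25.6950 (V=3.4750), down 13.8031 (V=15.3669). Price 5.0438; hedge Δ=-1.0000, bond B=26.2793.
  t=2,j=2: stock 39.5307 → up 47.8321 (V=18.6621), down 25.6950 (V=3.4750). Price 14.3695; hedge Δ=0.6860, bond B=-12.7503.
  t=1,j=0: stock 17.5500 → up 21.2355 (V=5.0438), down 11.4075 (V=14.8718). Price 6.1250; hedge Δ=-1.0000, bond B=23.6750.
  t=1,j=1: stock 32.6700 → up 39.5307 (V=14.3695), down 21.2355 (V=5.0438). Price 11.4452; hedge Δ=0.5097, bond B=-5.2079.
  t=0,j=0: stock 27.0000 → up 32.6700 (V=11.4452), down 17.5500 (V=6.1250). Price 9.4551; hedge Δ=0.3519, bond B=-0.0452.
Root portfolio cost Δ·27+B reproduces V0=9.4551.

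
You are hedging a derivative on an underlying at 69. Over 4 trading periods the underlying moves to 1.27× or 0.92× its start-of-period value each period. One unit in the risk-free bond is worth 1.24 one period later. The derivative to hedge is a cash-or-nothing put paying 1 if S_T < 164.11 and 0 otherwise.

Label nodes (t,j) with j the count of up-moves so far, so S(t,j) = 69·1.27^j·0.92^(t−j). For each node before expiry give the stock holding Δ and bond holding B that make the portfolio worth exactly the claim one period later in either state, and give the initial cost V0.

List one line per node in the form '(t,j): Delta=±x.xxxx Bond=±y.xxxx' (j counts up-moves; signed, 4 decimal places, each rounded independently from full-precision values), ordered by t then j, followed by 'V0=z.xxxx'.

(0,0): Delta=-0.0166 Bond=1.2727
(1,0): Delta=0.0000 Bond=0.5245
(1,1): Delta=-0.0177 Bond=1.6769
(2,0): Delta=0.0000 Bond=0.6504
(2,1): Delta=0.0000 Bond=0.6504
(2,2): Delta=-0.0189 Bond=2.2134
(3,0): Delta=0.0000 Bond=0.8065
(3,1): Delta=0.0000 Bond=0.8065
(3,2): Delta=0.0000 Bond=0.8065
(3,3): Delta=-0.0202 Bond=2.9263
V0=0.1274

Under the risk-neutral measure, an up-move has probability p* = (R−d)/(u−d) = 0.9143 and values discount at R = 1.24.
At expiry t=4: V(4,0)=1.0000, V(4,1)=1.0000, V(4,2)=1.0000, V(4,3)=1.0000, V(4,4)=0.0000
Node (3,0) S=53.7295: V=(p*·1.0000+(1−p*)·1.0000)/1.24=0.8065; Δ=(1.0000−1.0000)/(68.2364−49.4311)=0.0000; B=V−Δ·S=0.8065
Node (3,1) S=74.1700: V=(p*·1.0000+(1−p*)·1.0000)/1.24=0.8065; Δ=(1.0000−1.0000)/(94.1959−68.2364)=0.0000; B=V−Δ·S=0.8065
Node (3,2) S=102.3869: V=(p*·1.0000+(1−p*)·1.0000)/1.24=0.8065; Δ=(1.0000−1.0000)/(130.0314−94.1959)=0.0000; B=V−Δ·S=0.8065
Node (3,3) S=141.3384: V=(p*·0.0000+(1−p*)·1.0000)/1.24=0.0691; Δ=(0.0000−1.0000)/(179.4998−130.0314)=-0.0202; B=V−Δ·S=2.9263
Node (2,0) S=58.4016: V=(p*·0.8065+(1−p*)·0.8065)/1.24=0.6504; Δ=(0.8065−0.8065)/(74.1700−53.7295)=0.0000; B=V−Δ·S=0.6504
Node (2,1) S=80.6196: V=(p*·0.8065+(1−p*)·0.8065)/1.24=0.6504; Δ=(0.8065−0.8065)/(102.3869−74.1700)=0.0000; B=V−Δ·S=0.6504
Node (2,2) S=111.2901: V=(p*·0.0691+(1−p*)·0.8065)/1.24=0.1067; Δ=(0.0691−0.8065)/(141.3384−102.3869)=-0.0189; B=V−Δ·S=2.2134
Node (1,0) S=63.4800: V=(p*·0.6504+(1−p*)·0.6504)/1.24=0.5245; Δ=(0.6504−0.6504)/(80.6196−58.4016)=0.0000; B=V−Δ·S=0.5245
Node (1,1) S=87.6300: V=(p*·0.1067+(1−p*)·0.6504)/1.24=0.1236; Δ=(0.1067−0.6504)/(111.2901−80.6196)=-0.0177; B=V−Δ·S=1.6769
Node (0,0) S=69.0000: V=(p*·0.1236+(1−p*)·0.5245)/1.24=0.1274; Δ=(0.1236−0.5245)/(87.6300−63.4800)=-0.0166; B=V−Δ·S=1.2727
Root portfolio cost Δ·69+B reproduces V0=0.1274.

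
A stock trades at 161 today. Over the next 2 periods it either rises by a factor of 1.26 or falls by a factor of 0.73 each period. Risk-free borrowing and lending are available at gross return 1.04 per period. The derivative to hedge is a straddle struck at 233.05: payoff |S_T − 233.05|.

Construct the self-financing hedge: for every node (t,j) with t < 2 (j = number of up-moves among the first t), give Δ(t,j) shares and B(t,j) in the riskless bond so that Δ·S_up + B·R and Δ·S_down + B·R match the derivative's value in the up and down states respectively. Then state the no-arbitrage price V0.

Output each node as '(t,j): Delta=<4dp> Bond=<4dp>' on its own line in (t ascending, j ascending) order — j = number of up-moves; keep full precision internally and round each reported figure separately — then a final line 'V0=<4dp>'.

Since d<R<u, set p* = (R−d)/(u−d) = 0.5849; price each node as the discounted p*-expectation of its children.
At expiry t=2: V(2,0)=147.2531, V(2,1)=84.9622, V(2,2)=22.5536
(1,0): S=117.5300. Δ = (V_up−V_dn)/(S_up−S_dn) = (84.9622−147.2531)/(148.0878−85.7969) = -1.0000. V = [p*·84.9622 + (1−p*)·147.2531]/1.04 = 106.5565. B = V − Δ·S = 224.0865.
(1,1): S=202.8600. Δ = (V_up−V_dn)/(S_up−S_dn) = (22.5536−84.9622)/(255.6036−148.0878) = -0.5805. V = [p*·22.5536 + (1−p*)·84.9622]/1.04 = 46.5952. B = V − Δ·S = 164.3473.
(0,0): S=161.0000. Δ = (V_up−V_dn)/(S_up−S_dn) = (46.5952−106.5565)/(202.8600−117.5300) = -0.7027. V = [p*·46.5952 + (1−p*)·106.5565]/1.04 = 68.7354. B = V − Δ·S = 181.8699.
Self-financing check: at every node Δ·S+B equals the discounted successor values.

(0,0): Delta=-0.7027 Bond=181.8699
(1,0): Delta=-1.0000 Bond=224.0865
(1,1): Delta=-0.5805 Bond=164.3473
V0=68.7354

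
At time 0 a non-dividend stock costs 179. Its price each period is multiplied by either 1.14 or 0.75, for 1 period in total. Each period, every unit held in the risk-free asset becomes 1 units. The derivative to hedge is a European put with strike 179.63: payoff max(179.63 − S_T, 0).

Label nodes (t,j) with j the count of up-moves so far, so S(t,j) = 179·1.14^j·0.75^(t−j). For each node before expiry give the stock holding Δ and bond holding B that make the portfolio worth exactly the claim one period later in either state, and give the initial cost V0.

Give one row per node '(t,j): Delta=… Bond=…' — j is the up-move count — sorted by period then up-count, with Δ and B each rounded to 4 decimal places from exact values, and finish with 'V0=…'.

Since d<R<u, set p* = (R−d)/(u−d) = 0.6410; price each node as the discounted p*-expectation of its children.
Terminal payoffs: V(1,0)=45.3800, V(1,1)=0.0000
  t=0,j=0: stock 179.0000 → up 204.0600 (V=0.0000), down 134.2500 (V=45.3800). Price 16.2903; hedge Δ=-0.6501, bond B=132.6492.
Root portfolio cost Δ·179+B reproduces V0=16.2903.

(0,0): Delta=-0.6501 Bond=132.6492
V0=16.2903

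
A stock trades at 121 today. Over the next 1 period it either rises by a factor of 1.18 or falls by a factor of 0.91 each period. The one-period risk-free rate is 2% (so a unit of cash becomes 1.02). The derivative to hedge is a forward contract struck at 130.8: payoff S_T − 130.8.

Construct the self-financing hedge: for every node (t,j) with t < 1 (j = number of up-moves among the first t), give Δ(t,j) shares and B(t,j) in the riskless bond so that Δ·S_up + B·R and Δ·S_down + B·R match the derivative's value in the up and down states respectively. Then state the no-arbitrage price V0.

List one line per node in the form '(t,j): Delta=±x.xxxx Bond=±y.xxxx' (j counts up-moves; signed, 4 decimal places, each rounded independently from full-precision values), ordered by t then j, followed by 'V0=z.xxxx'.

(0,0): Delta=1.0000 Bond=-128.2353
V0=-7.2353

Risk-neutral probability p* = (R−d)/(u−d) = (1.02−0.91)/(1.18−0.91) = 0.4074.
At expiry t=1: V(1,0)=-20.6900, V(1,1)=11.9800
  t=0,j=0: stock 121.0000 → up 142.7800 (V=11.9800), down 110.1100 (V=-20.6900). Price -7.2353; hedge Δ=1.0000, bond B=-128.2353.
Each (Δ,B) replicates both successor values, so the strategy is self-financing and V0 is arbitrage-free.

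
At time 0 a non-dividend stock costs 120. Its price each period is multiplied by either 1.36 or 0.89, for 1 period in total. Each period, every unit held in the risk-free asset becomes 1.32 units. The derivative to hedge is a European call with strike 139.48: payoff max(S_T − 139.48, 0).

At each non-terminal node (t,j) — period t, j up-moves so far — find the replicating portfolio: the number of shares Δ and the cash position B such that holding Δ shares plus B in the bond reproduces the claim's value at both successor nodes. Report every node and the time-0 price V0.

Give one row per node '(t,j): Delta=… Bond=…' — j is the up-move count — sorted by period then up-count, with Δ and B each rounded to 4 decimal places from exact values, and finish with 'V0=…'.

Since d<R<u, set p* = (R−d)/(u−d) = 0.9149; price each node as the discounted p*-expectation of its children.
Terminal payoffs: V(1,0)=0.0000, V(1,1)=23.7200
(0,0): S=120.0000. Δ = (V_up−V_dn)/(S_up−S_dn) = (23.7200−0.0000)/(163.2000−106.8000) = 0.4206. V = [p*·23.7200 + (1−p*)·0.0000]/1.32 = 16.4404. B = V − Δ·S = -34.0277.
The time-0 hedge costs 16.4404, which is the no-arbitrage price.

(0,0): Delta=0.4206 Bond=-34.0277
V0=16.4404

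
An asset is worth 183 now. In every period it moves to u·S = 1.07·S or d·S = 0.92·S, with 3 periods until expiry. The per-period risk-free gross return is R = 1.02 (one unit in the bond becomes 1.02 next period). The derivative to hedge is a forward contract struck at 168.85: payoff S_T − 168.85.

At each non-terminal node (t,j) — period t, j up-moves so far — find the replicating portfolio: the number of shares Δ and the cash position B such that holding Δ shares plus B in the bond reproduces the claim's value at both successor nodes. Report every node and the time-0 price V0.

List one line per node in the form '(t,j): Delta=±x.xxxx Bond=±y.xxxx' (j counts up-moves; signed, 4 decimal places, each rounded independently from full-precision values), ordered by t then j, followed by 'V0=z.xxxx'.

No-arbitrage ⇒ martingale measure with p* = (R−d)/(u−d) = 0.6667.
Payoff layer (t=3): V(3,0)=-26.3501, V(3,1)=-3.1164, V(3,2)=23.9054, V(3,3)=55.3329
  t=2,j=0: stock 154.8912 → up 165.7336 (V=-3.1164), down 142.4999 (V=-26.3501). Price -10.6480; hedge Δ=1.0000, bond B=-165.5392.
  t=2,j=1: stock 180.1452 → up 192.7554 (V=23.9054), down 165.7336 (V=-3.1164). Price 14.6060; hedge Δ=1.0000, bond B=-165.5392.
  t=2,j=2: stock 209.5167 → up 224.1829 (V=55.3329), down 192.7554 (V=23.9054). Price 43.9775; hedge Δ=1.0000, bond B=-165.5392.
  t=1,j=0: stock 168.3600 → up 180.1452 (V=14.6060), down 154.8912 (V=-10.6480). Price 6.0667; hedge Δ=1.0000, bond B=-162.2933.
  t=1,j=1: stock 195.8100 → up 209.5167 (V=43.9775), down 180.1452 (V=14.6060). Price 33.5167; hedge Δ=1.0000, bond B=-162.2933.
  t=0,j=0: stock 183.0000 → up 195.8100 (V=33.5167), down 168.3600 (V=6.0667). Price 23.8889; hedge Δ=1.0000, bond B=-159.1111.
Root portfolio cost Δ·183+B reproduces V0=23.8889.

(0,0): Delta=1.0000 Bond=-159.1111
(1,0): Delta=1.0000 Bond=-162.2933
(1,1): Delta=1.0000 Bond=-162.2933
(2,0): Delta=1.0000 Bond=-165.5392
(2,1): Delta=1.0000 Bond=-165.5392
(2,2): Delta=1.0000 Bond=-165.5392
V0=23.8889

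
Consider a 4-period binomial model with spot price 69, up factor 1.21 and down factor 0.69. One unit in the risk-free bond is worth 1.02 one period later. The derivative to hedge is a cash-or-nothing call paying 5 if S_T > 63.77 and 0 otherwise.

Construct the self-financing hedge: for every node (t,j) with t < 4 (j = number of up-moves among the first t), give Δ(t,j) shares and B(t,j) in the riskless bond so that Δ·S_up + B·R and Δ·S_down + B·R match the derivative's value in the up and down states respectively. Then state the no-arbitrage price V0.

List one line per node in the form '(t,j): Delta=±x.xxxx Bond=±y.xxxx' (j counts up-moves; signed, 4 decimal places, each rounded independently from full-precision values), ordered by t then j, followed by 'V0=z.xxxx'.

(0,0): Delta=0.0580 Bond=-1.5253
(1,0): Delta=0.0782 Bond=-2.5179
(1,1): Delta=0.0513 Bond=-1.0018
(2,0): Delta=0.0000 Bond=0.0000
(2,1): Delta=0.1038 Bond=-4.0469
(2,2): Delta=0.0341 Bond=0.7198
(3,0): Delta=0.0000 Bond=0.0000
(3,1): Delta=0.0000 Bond=0.0000
(3,2): Delta=0.1379 Bond=-6.5045
(3,3): Delta=0.0000 Bond=4.9020
V0=2.4747

Risk-neutral probability p* = (R−d)/(u−d) = (1.02−0.69)/(1.21−0.69) = 0.6346.
Terminal values V(4,·): V(4,0)=0.0000, V(4,1)=0.0000, V(4,2)=0.0000, V(4,3)=5.0000, V(4,4)=5.0000
Node (3,0) S=22.6671: V=(p*·0.0000+(1−p*)·0.0000)/1.02=0.0000; Δ=(0.0000−0.0000)/(27.4272−15.6403)=0.0000; B=V−Δ·S=0.0000
Node (3,1) S=39.7496: V=(p*·0.0000+(1−p*)·0.0000)/1.02=0.0000; Δ=(0.0000−0.0000)/(48.0970−27.4272)=0.0000; B=V−Δ·S=0.0000
Node (3,2) S=69.7058: V=(p*·5.0000+(1−p*)·0.0000)/1.02=3.1109; Δ=(5.0000−0.0000)/(84.3440−48.0970)=0.1379; B=V−Δ·S=-6.5045
Node (3,3) S=122.2377: V=(p*·5.0000+(1−p*)·5.0000)/1.02=4.9020; Δ=(5.0000−5.0000)/(147.9076−84.3440)=0.0000; B=V−Δ·S=4.9020
Node (2,0) S=32.8509: V=(p*·0.0000+(1−p*)·0.0000)/1.02=0.0000; Δ=(0.0000−0.0000)/(39.7496−22.6671)=0.0000; B=V−Δ·S=0.0000
Node (2,1) S=57.6081: V=(p*·3.1109+(1−p*)·0.0000)/1.02=1.9355; Δ=(3.1109−0.0000)/(69.7058−39.7496)=0.1038; B=V−Δ·S=-4.0469
Node (2,2) S=101.0229: V=(p*·4.9020+(1−p*)·3.1109)/1.02=4.1642; Δ=(4.9020−3.1109)/(122.2377−69.7058)=0.0341; B=V−Δ·S=0.7198
Node (1,0) S=47.6100: V=(p*·1.9355+(1−p*)·0.0000)/1.02=1.2042; Δ=(1.9355−0.0000)/(57.6081−32.8509)=0.0782; B=V−Δ·S=-2.5179
Node (1,1) S=83.4900: V=(p*·4.1642+(1−p*)·1.9355)/1.02=3.2842; Δ=(4.1642−1.9355)/(101.0229−57.6081)=0.0513; B=V−Δ·S=-1.0018
Node (0,0) S=69.0000: V=(p*·3.2842+(1−p*)·1.2042)/1.02=2.4747; Δ=(3.2842−1.2042)/(83.4900−47.6100)=0.0580; B=V−Δ·S=-1.5253
Root portfolio cost Δ·69+B reproduces V0=2.4747.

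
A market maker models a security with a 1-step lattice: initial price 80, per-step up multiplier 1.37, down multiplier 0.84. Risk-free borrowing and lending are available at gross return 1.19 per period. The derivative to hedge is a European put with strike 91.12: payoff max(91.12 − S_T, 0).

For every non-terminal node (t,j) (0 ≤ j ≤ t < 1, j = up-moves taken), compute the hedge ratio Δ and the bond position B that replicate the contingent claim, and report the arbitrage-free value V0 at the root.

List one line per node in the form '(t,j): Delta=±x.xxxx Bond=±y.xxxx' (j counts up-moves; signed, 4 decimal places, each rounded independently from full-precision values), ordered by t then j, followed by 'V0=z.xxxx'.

The replicating-portfolio and risk-neutral prices coincide; use p* = (1.19−0.84)/(1.37−0.84) = 0.6604 for the latter.
Payoff layer (t=1): V(1,0)=23.9200, V(1,1)=0.0000
(0,0): S=80.0000. Δ = (V_up−V_dn)/(S_up−S_dn) = (0.0000−23.9200)/(109.6000−67.2000) = -0.5642. V = [p*·0.0000 + (1−p*)·23.9200]/1.19 = 6.8267. B = V − Δ·S = 51.9588.
Each (Δ,B) replicates both successor values, so the strategy is self-financing and V0 is arbitrage-free.

(0,0): Delta=-0.5642 Bond=51.9588
V0=6.8267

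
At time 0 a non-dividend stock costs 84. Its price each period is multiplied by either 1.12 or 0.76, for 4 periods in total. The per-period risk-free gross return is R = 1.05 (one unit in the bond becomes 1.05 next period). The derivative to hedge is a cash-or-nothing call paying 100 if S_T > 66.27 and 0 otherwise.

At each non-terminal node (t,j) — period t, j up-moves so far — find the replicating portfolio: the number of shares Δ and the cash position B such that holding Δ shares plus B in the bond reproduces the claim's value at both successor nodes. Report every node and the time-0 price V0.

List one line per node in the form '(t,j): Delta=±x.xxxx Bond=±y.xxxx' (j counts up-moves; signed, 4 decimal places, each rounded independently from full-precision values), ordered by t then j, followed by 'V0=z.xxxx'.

(0,0): Delta=1.0813 Bond=-22.7388
(1,0): Delta=2.5610 Bond=-118.3407
(1,1): Delta=0.8390 Bond=-1.0739
(2,0): Delta=0.0000 Bond=0.0000
(2,1): Delta=2.9805 Bond=-154.2510
(2,2): Delta=0.4882 Bond=35.8333
(3,0): Delta=0.0000 Bond=0.0000
(3,1): Delta=0.0000 Bond=0.0000
(3,2): Delta=3.4687 Bond=-201.0582
(3,3): Delta=0.0000 Bond=95.2381
V0=68.0929

No-arbitrage ⇒ martingale measure with p* = (R−d)/(u−d) = 0.8056.
Terminal payoffs: V(4,0)=0.0000, V(4,1)=0.0000, V(4,2)=0.0000, V(4,3)=100.0000, V(4,4)=100.0000
Node (3,0) S=36.8740: V=(p*·0.0000+(1−p*)·0.0000)/1.05=0.0000; Δ=(0.0000−0.0000)/(41.2989−28.0242)=0.0000; B=V−Δ·S=0.0000
Node (3,1) S=54.3406: V=(p*·0.0000+(1−p*)·0.0000)/1.05=0.0000; Δ=(0.0000−0.0000)/(60.8615−41.2989)=0.0000; B=V−Δ·S=0.0000
Node (3,2) S=80.0809: V=(p*·100.0000+(1−p*)·0.0000)/1.05=76.7196; Δ=(100.0000−0.0000)/(89.6906−60.8615)=3.4687; B=V−Δ·S=-201.0582
Node (3,3) S=118.0140: V=(p*·100.0000+(1−p*)·100.0000)/1.05=95.2381; Δ=(100.0000−100.0000)/(132.1756−89.6906)=0.0000; B=V−Δ·S=95.2381
Node (2,0) S=48.5184: V=(p*·0.0000+(1−p*)·0.0000)/1.05=0.0000; Δ=(0.0000−0.0000)/(54.3406−36.8740)=0.0000; B=V−Δ·S=0.0000
Node (2,1) S=71.5008: V=(p*·76.7196+(1−p*)·0.0000)/1.05=58.8589; Δ=(76.7196−0.0000)/(80.0809−54.3406)=2.9805; B=V−Δ·S=-154.2510
Node (2,2) S=105.3696: V=(p*·95.2381+(1−p*)·76.7196)/1.05=87.2736; Δ=(95.2381−76.7196)/(118.0140−80.0809)=0.4882; B=V−Δ·S=35.8333
Node (1,0) S=63.8400: V=(p*·58.8589+(1−p*)·0.0000)/1.05=45.1563; Δ=(58.8589−0.0000)/(71.5008−48.5184)=2.5610; B=V−Δ·S=-118.3407
Node (1,1) S=94.0800: V=(p*·87.2736+(1−p*)·58.8589)/1.05=77.8557; Δ=(87.2736−58.8589)/(105.3696−71.5008)=0.8390; B=V−Δ·S=-1.0739
Node (0,0) S=84.0000: V=(p*·77.8557+(1−p*)·45.1563)/1.05=68.0929; Δ=(77.8557−45.1563)/(94.0800−63.8400)=1.0813; B=V−Δ·S=-22.7388
Check: Δ(0,0)·S0 + B(0,0) = 68.0929 = V0.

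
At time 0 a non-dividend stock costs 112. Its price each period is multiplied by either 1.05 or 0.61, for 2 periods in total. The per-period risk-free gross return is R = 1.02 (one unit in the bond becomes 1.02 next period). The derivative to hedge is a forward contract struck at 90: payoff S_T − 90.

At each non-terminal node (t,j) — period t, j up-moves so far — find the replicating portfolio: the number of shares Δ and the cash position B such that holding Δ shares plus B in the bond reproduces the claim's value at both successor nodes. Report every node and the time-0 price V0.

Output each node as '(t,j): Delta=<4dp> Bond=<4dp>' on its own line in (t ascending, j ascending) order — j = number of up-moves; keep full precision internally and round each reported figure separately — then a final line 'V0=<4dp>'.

The replicating-portfolio and risk-neutral prices coincide; use p* = (1.02−0.61)/(1.05−0.61) = 0.9318 for the latter.
Terminal payoffs: V(2,0)=-48.3248, V(2,1)=-18.2640, V(2,2)=33.4800
Node (1,0) S=68.3200: V=(p*·-18.2640+(1−p*)·-48.3248)/1.02=-19.9153; Δ=(-18.2640−-48.3248)/(71.7360−41.6752)=1.0000; B=V−Δ·S=-88.2353
Node (1,1) S=117.6000: V=(p*·33.4800+(1−p*)·-18.2640)/1.02=29.3647; Δ=(33.4800−-18.2640)/(123.4800−71.7360)=1.0000; B=V−Δ·S=-88.2353
Node (0,0) S=112.0000: V=(p*·29.3647+(1−p*)·-19.9153)/1.02=25.4948; Δ=(29.3647−-19.9153)/(117.6000−68.3200)=1.0000; B=V−Δ·S=-86.5052
Self-financing check: at every node Δ·S+B equals the discounted successor values.

(0,0): Delta=1.0000 Bond=-86.5052
(1,0): Delta=1.0000 Bond=-88.2353
(1,1): Delta=1.0000 Bond=-88.2353
V0=25.4948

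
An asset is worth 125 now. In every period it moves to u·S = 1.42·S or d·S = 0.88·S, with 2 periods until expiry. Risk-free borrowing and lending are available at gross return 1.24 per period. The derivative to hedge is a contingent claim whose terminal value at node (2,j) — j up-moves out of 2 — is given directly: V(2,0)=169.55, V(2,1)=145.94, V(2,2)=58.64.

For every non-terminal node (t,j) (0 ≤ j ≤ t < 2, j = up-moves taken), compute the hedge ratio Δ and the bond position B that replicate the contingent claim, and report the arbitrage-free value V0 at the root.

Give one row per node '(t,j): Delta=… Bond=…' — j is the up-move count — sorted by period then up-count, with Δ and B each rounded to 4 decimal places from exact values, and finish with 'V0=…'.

(0,0): Delta=-0.7894 Bond=170.0570
(1,0): Delta=-0.3975 Bond=167.7625
(1,1): Delta=-0.9108 Bond=232.4247
V0=71.3861

Risk-neutral probability p* = (R−d)/(u−d) = (1.24−0.88)/(1.42−0.88) = 0.6667.
Payoff layer (t=2): V(2,0)=169.5500, V(2,1)=145.9400, V(2,2)=58.6400
(1,0): S=110.0000. Δ = (V_up−V_dn)/(S_up−S_dn) = (145.9400−169.5500)/(156.2000−96.8000) = -0.3975. V = [p*·145.9400 + (1−p*)·169.5500]/1.24 = 124.0403. B = V − Δ·S = 167.7625.
(1,1): S=177.5000. Δ = (V_up−V_dn)/(S_up−S_dn) = (58.6400−145.9400)/(252.0500−156.2000) = -0.9108. V = [p*·58.6400 + (1−p*)·145.9400]/1.24 = 70.7581. B = V − Δ·S = 232.4247.
(0,0): S=125.0000. Δ = (V_up−V_dn)/(S_up−S_dn) = (70.7581−124.0403)/(177.5000−110.0000) = -0.7894. V = [p*·70.7581 + (1−p*)·124.0403]/1.24 = 71.3861. B = V − Δ·S = 170.0570.
Root portfolio cost Δ·125+B reproduces V0=71.3861.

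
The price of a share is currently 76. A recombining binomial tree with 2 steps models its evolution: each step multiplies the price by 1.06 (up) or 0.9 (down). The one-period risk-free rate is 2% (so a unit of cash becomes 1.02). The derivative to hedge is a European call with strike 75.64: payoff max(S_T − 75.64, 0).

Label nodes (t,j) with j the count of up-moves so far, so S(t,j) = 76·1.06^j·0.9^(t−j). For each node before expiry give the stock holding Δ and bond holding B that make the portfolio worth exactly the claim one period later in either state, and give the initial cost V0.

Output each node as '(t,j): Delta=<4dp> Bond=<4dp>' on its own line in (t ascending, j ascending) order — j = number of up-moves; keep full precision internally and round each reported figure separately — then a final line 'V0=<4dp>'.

(0,0): Delta=0.5898 Bond=-39.5502
(1,0): Delta=0.0000 Bond=0.0000
(1,1): Delta=0.7567 Bond=-53.7882
V0=5.2734

The replicating-portfolio and risk-neutral prices coincide; use p* = (1.02−0.9)/(1.06−0.9) = 0.7500 for the latter.
Terminal payoffs: V(2,0)=0.0000, V(2,1)=0.0000, V(2,2)=9.7536
Node (1,0) S=68.4000: V=(p*·0.0000+(1−p*)·0.0000)/1.02=0.0000; Δ=(0.0000−0.0000)/(72.5040−61.5600)=0.0000; B=V−Δ·S=0.0000
Node (1,1) S=80.5600: V=(p*·9.7536+(1−p*)·0.0000)/1.02=7.1718; Δ=(9.7536−0.0000)/(85.3936−72.5040)=0.7567; B=V−Δ·S=-53.7882
Node (0,0) S=76.0000: V=(p*·7.1718+(1−p*)·0.0000)/1.02=5.2734; Δ=(7.1718−0.0000)/(80.5600−68.4000)=0.5898; B=V−Δ·S=-39.5502
Each (Δ,B) replicates both successor values, so the strategy is self-financing and V0 is arbitrage-free.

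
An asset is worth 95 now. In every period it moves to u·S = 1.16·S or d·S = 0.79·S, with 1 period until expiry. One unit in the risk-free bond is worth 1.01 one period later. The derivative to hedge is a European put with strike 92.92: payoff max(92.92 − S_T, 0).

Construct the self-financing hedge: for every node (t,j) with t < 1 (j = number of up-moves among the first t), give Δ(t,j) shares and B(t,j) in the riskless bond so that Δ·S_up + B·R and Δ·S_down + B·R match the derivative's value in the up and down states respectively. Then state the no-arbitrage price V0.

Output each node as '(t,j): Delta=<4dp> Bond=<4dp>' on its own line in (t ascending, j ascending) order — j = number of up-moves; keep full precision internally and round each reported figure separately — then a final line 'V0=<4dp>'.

The replicating-portfolio and risk-neutral prices coincide; use p* = (1.01−0.79)/(1.16−0.79) = 0.5946 for the latter.
At expiry t=1: V(1,0)=17.8700, V(1,1)=0.0000
Node (0,0) S=95.0000: V=(p*·0.0000+(1−p*)·17.8700)/1.01=7.1729; Δ=(0.0000−17.8700)/(110.2000−75.0500)=-0.5084; B=V−Δ·S=55.4702
Each (Δ,B) replicates both successor values, so the strategy is self-financing and V0 is arbitrage-free.

(0,0): Delta=-0.5084 Bond=55.4702
V0=7.1729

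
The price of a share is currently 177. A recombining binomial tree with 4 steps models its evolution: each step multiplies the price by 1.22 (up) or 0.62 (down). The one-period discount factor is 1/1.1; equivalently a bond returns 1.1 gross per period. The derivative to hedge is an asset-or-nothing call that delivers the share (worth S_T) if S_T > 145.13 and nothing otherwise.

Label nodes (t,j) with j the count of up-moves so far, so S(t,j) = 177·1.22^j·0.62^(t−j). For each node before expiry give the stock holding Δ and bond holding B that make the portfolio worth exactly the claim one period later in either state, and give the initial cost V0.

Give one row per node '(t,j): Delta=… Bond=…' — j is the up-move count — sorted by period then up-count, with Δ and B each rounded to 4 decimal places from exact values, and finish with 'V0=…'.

The replicating-portfolio and risk-neutral prices coincide; use p* = (1.1−0.62)/(1.22−0.62) = 0.8000 for the latter.
Terminal payoffs: V(4,0)=0.0000, V(4,1)=0.0000, V(4,2)=0.0000, V(4,3)=199.2712, V(4,4)=392.1142
(3,0): S=42.1841. Δ = (V_up−V_dn)/(S_up−S_dn) = (0.0000−0.0000)/(51.4645−26.1541) = 0.0000. V = [p*·0.0000 + (1−p*)·0.0000]/1.1 = 0.0000. B = V − Δ·S = 0.0000.
(3,1): S=83.0073. Δ = (V_up−V_dn)/(S_up−S_dn) = (0.0000−0.0000)/(101.2689−51.4645) = 0.0000. V = [p*·0.0000 + (1−p*)·0.0000]/1.1 = 0.0000. B = V − Δ·S = 0.0000.
(3,2): S=163.3370. Δ = (V_up−V_dn)/(S_up−S_dn) = (199.2712−0.0000)/(199.2712−101.2689) = 2.0333. V = [p*·199.2712 + (1−p*)·0.0000]/1.1 = 144.9245. B = V − Δ·S = -187.1941.
(3,3): S=321.4051. Δ = (V_up−V_dn)/(S_up−S_dn) = (392.1142−199.2712)/(392.1142−199.2712) = 1.0000. V = [p*·392.1142 + (1−p*)·199.2712]/1.1 = 321.4051. B = V − Δ·S = 0.0000.
(2,0): S=68.0388. Δ = (V_up−V_dn)/(S_up−S_dn) = (0.0000−0.0000)/(83.0073−42.1841) = 0.0000. V = [p*·0.0000 + (1−p*)·0.0000]/1.1 = 0.0000. B = V − Δ·S = 0.0000.
(2,1): S=133.8828. Δ = (V_up−V_dn)/(S_up−S_dn) = (144.9245−0.0000)/(163.3370−83.0073) = 1.8041. V = [p*·144.9245 + (1−p*)·0.0000]/1.1 = 105.3996. B = V − Δ·S = -136.1412.
(2,2): S=263.4468. Δ = (V_up−V_dn)/(S_up−S_dn) = (321.4051−144.9245)/(321.4051−163.3370) = 1.1165. V = [p*·321.4051 + (1−p*)·144.9245]/1.1 = 260.0991. B = V − Δ·S = -34.0353.
(1,0): S=109.7400. Δ = (V_up−V_dn)/(S_up−S_dn) = (105.3996−0.0000)/(133.8828−68.0388) = 1.6007. V = [p*·105.3996 + (1−p*)·0.0000]/1.1 = 76.6543. B = V − Δ·S = -99.0118.
(1,1): S=215.9400. Δ = (V_up−V_dn)/(S_up−S_dn) = (260.0991−105.3996)/(263.4468−133.8828) = 1.1940. V = [p*·260.0991 + (1−p*)·105.3996]/1.1 = 208.3265. B = V − Δ·S = -49.5059.
(0,0): S=177.0000. Δ = (V_up−V_dn)/(S_up−S_dn) = (208.3265−76.6543)/(215.9400−109.7400) = 1.2399. V = [p*·208.3265 + (1−p*)·76.6543]/1.1 = 165.4473. B = V − Δ·S = -54.0064.
The time-0 hedge costs 165.4473, which is the no-arbitrage price.

(0,0): Delta=1.2399 Bond=-54.0064
(1,0): Delta=1.6007 Bond=-99.0118
(1,1): Delta=1.1940 Bond=-49.5059
(2,0): Delta=0.0000 Bond=0.0000
(2,1): Delta=1.8041 Bond=-136.1412
(2,2): Delta=1.1165 Bond=-34.0353
(3,0): Delta=0.0000 Bond=0.0000
(3,1): Delta=0.0000 Bond=0.0000
(3,2): Delta=2.0333 Bond=-187.1941
(3,3): Delta=1.0000 Bond=0.0000
V0=165.4473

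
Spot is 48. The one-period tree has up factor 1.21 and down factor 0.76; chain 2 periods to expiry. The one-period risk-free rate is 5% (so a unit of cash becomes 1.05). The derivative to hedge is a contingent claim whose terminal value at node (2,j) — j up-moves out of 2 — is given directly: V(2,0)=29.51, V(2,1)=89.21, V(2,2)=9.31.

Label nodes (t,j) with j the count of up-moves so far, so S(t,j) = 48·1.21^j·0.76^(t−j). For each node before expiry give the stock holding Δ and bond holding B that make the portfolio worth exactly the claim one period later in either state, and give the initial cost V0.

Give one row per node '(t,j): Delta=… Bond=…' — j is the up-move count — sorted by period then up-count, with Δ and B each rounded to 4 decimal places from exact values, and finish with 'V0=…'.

(0,0): Delta=-1.3344 Bond=108.0241
(1,0): Delta=3.6367 Bond=-67.9206
(1,1): Delta=-3.0571 Bond=213.4783
V0=43.9724

No-arbitrage ⇒ martingale measure with p* = (R−d)/(u−d) = 0.6444.
Payoff layer (t=2): V(2,0)=29.5100, V(2,1)=89.2100, V(2,2)=9.3100
Node (1,0) S=36.4800: V=(p*·89.2100+(1−p*)·29.5100)/1.05=64.7460; Δ=(89.2100−29.5100)/(44.1408−27.7248)=3.6367; B=V−Δ·S=-67.9206
Node (1,1) S=58.0800: V=(p*·9.3100+(1−p*)·89.2100)/1.05=35.9228; Δ=(9.3100−89.2100)/(70.2768−44.1408)=-3.0571; B=V−Δ·S=213.4783
Node (0,0) S=48.0000: V=(p*·35.9228+(1−p*)·64.7460)/1.05=43.9724; Δ=(35.9228−64.7460)/(58.0800−36.4800)=-1.3344; B=V−Δ·S=108.0241
Each (Δ,B) replicates both successor values, so the strategy is self-financing and V0 is arbitrage-free.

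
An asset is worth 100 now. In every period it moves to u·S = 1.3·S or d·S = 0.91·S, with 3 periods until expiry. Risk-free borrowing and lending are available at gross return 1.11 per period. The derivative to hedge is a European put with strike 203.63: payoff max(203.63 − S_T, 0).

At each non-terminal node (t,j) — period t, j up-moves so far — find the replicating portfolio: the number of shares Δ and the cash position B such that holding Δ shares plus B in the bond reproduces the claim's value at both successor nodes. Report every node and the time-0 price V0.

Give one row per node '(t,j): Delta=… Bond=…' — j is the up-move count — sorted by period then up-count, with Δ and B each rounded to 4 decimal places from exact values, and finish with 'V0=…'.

Since d<R<u, set p* = (R−d)/(u−d) = 0.5128; price each node as the discounted p*-expectation of its children.
Payoff layer (t=3): V(3,0)=128.2729, V(3,1)=95.9770, V(3,2)=49.8400, V(3,3)=0.0000
  t=2,j=0: stock 82.8100 → up 107.6530 (V=95.9770), down 75.3571 (V=128.2729). Price 100.6405; hedge Δ=-1.0000, bond B=183.4505.
  t=2,j=1: stock 118.3000 → up 153.7900 (V=49.8400), down 107.6530 (V=95.9770). Price 65.1505; hedge Δ=-1.0000, bond B=183.4505.
  t=2,j=2: stock 169.0000 → up 219.7000 (V=0.0000), down 153.7900 (V=49.8400). Price 21.8748; hedge Δ=-0.7562, bond B=149.6697.
  t=1,j=0: stock 91.0000 → up 118.3000 (V=65.1505), down 82.8100 (V=100.6405). Price 74.2707; hedge Δ=-1.0000, bond B=165.2707.
  t=1,j=1: stock 130.0000 → up 169.0000 (V=21.8748), down 118.3000 (V=65.1505). Price 38.7007; hedge Δ=-0.8536, bond B=149.6639.
  t=0,j=0: stock 100.0000 → up 130.0000 (V=38.7007), down 91.0000 (V=74.2707). Price 50.4772; hedge Δ=-0.9120, bond B=141.6822.
Check: Δ(0,0)·S0 + B(0,0) = 50.4772 = V0.

(0,0): Delta=-0.9120 Bond=141.6822
(1,0): Delta=-1.0000 Bond=165.2707
(1,1): Delta=-0.8536 Bond=149.6639
(2,0): Delta=-1.0000 Bond=183.4505
(2,1): Delta=-1.0000 Bond=183.4505
(2,2): Delta=-0.7562 Bond=149.6697
V0=50.4772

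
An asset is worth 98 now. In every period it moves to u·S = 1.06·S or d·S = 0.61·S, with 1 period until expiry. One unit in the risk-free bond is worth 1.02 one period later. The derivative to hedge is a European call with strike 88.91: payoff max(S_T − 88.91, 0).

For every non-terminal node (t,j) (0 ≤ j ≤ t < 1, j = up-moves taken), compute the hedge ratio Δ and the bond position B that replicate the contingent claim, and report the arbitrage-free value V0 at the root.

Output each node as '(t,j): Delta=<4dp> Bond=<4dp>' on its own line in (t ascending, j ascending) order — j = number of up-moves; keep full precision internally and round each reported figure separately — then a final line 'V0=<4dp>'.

(0,0): Delta=0.3395 Bond=-19.8948
V0=13.3719

Risk-neutral probability p* = (R−d)/(u−d) = (1.02−0.61)/(1.06−0.61) = 0.9111.
At expiry t=1: V(1,0)=0.0000, V(1,1)=14.9700
  t=0,j=0: stock 98.0000 → up 103.8800 (V=14.9700), down 59.7800 (V=0.0000). Price 13.3719; hedge Δ=0.3395, bond B=-19.8948.
The time-0 hedge costs 13.3719, which is the no-arbitrage price.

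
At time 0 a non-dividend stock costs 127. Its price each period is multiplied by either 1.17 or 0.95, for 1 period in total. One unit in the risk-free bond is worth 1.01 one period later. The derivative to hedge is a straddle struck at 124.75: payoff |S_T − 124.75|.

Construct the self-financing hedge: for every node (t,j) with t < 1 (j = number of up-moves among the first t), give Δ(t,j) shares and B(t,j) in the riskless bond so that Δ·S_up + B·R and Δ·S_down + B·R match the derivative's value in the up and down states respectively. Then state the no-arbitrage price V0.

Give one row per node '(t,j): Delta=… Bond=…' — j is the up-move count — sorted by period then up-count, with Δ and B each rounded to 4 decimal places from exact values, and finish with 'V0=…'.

Since d<R<u, set p* = (R−d)/(u−d) = 0.2727; price each node as the discounted p*-expectation of its children.
Terminal values V(1,·): V(1,0)=4.1000, V(1,1)=23.8400
Node (0,0) S=127.0000: V=(p*·23.8400+(1−p*)·4.1000)/1.01=9.3897; Δ=(23.8400−4.1000)/(148.5900−120.6500)=0.7065; B=V−Δ·S=-80.3375
Check: Δ(0,0)·S0 + B(0,0) = 9.3897 = V0.

(0,0): Delta=0.7065 Bond=-80.3375
V0=9.3897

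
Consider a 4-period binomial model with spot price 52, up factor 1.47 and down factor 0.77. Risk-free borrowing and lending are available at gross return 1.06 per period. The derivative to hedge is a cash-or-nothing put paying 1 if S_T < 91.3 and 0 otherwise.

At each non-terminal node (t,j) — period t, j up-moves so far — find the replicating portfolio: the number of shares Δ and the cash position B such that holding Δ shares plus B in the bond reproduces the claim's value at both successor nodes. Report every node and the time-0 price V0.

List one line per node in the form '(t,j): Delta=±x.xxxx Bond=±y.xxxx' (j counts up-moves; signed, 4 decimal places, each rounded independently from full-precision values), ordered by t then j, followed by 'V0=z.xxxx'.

Under the risk-neutral measure, an up-move has probability p* = (R−d)/(u−d) = 0.4143 and values discount at R = 1.06.
At expiry t=4: V(4,0)=1.0000, V(4,1)=1.0000, V(4,2)=1.0000, V(4,3)=0.0000, V(4,4)=0.0000
(3,0): S=23.7397. Δ = (V_up−V_dn)/(S_up−S_dn) = (1.0000−1.0000)/(34.8974−18.2796) = 0.0000. V = [p*·1.0000 + (1−p*)·1.0000]/1.06 = 0.9434. B = V − Δ·S = 0.9434.
(3,1): S=45.3213. Δ = (V_up−V_dn)/(S_up−S_dn) = (1.0000−1.0000)/(66.6223−34.8974) = 0.0000. V = [p*·1.0000 + (1−p*)·1.0000]/1.06 = 0.9434. B = V − Δ·S = 0.9434.
(3,2): S=86.5224. Δ = (V_up−V_dn)/(S_up−S_dn) = (0.0000−1.0000)/(127.1880−66.6223) = -0.0165. V = [p*·0.0000 + (1−p*)·1.0000]/1.06 = 0.5526. B = V − Δ·S = 1.9811.
(3,3): S=165.1792. Δ = (V_up−V_dn)/(S_up−S_dn) = (0.0000−0.0000)/(242.8134−127.1880) = 0.0000. V = [p*·0.0000 + (1−p*)·0.0000]/1.06 = 0.0000. B = V − Δ·S = 0.0000.
(2,0): S=30.8308. Δ = (V_up−V_dn)/(S_up−S_dn) = (0.9434−0.9434)/(45.3213−23.7397) = 0.0000. V = [p*·0.9434 + (1−p*)·0.9434]/1.06 = 0.8900. B = V − Δ·S = 0.8900.
(2,1): S=58.8588. Δ = (V_up−V_dn)/(S_up−S_dn) = (0.5526−0.9434)/(86.5224−45.3213) = -0.0095. V = [p*·0.5526 + (1−p*)·0.9434]/1.06 = 0.7372. B = V − Δ·S = 1.2956.
(2,2): S=112.3668. Δ = (V_up−V_dn)/(S_up−S_dn) = (0.0000−0.5526)/(165.1792−86.5224) = -0.0070. V = [p*·0.0000 + (1−p*)·0.5526]/1.06 = 0.3053. B = V − Δ·S = 1.0947.
(1,0): S=40.0400. Δ = (V_up−V_dn)/(S_up−S_dn) = (0.7372−0.8900)/(58.8588−30.8308) = -0.0054. V = [p*·0.7372 + (1−p*)·0.8900]/1.06 = 0.7799. B = V − Δ·S = 0.9981.
(1,1): S=76.4400. Δ = (V_up−V_dn)/(S_up−S_dn) = (0.3053−0.7372)/(112.3668−58.8588) = -0.0081. V = [p*·0.3053 + (1−p*)·0.7372]/1.06 = 0.5267. B = V − Δ·S = 1.1437.
(0,0): S=52.0000. Δ = (V_up−V_dn)/(S_up−S_dn) = (0.5267−0.7799)/(76.4400−40.0400) = -0.0070. V = [p*·0.5267 + (1−p*)·0.7799]/1.06 = 0.6368. B = V − Δ·S = 0.9985.
Root portfolio cost Δ·52+B reproduces V0=0.6368.

(0,0): Delta=-0.0070 Bond=0.9985
(1,0): Delta=-0.0054 Bond=0.9981
(1,1): Delta=-0.0081 Bond=1.1437
(2,0): Delta=0.0000 Bond=0.8900
(2,1): Delta=-0.0095 Bond=1.2956
(2,2): Delta=-0.0070 Bond=1.0947
(3,0): Delta=0.0000 Bond=0.9434
(3,1): Delta=0.0000 Bond=0.9434
(3,2): Delta=-0.0165 Bond=1.9811
(3,3): Delta=0.0000 Bond=0.0000
V0=0.6368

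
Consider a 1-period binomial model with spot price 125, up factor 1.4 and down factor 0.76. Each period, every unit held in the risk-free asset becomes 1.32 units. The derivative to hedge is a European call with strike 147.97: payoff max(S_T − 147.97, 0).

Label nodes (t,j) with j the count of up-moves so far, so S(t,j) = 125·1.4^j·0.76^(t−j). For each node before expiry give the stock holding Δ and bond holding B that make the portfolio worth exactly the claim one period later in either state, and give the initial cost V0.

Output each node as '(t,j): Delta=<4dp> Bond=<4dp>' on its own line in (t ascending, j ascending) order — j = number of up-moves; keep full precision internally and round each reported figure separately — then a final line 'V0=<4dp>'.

(0,0): Delta=0.3379 Bond=-24.3168
V0=17.9176

No-arbitrage ⇒ martingale measure with p* = (R−d)/(u−d) = 0.8750.
At expiry t=1: V(1,0)=0.0000, V(1,1)=27.0300
Node (0,0) S=125.0000: V=(p*·27.0300+(1−p*)·0.0000)/1.32=17.9176; Δ=(27.0300−0.0000)/(175.0000−95.0000)=0.3379; B=V−Δ·S=-24.3168
Self-financing check: at every node Δ·S+B equals the discounted successor values.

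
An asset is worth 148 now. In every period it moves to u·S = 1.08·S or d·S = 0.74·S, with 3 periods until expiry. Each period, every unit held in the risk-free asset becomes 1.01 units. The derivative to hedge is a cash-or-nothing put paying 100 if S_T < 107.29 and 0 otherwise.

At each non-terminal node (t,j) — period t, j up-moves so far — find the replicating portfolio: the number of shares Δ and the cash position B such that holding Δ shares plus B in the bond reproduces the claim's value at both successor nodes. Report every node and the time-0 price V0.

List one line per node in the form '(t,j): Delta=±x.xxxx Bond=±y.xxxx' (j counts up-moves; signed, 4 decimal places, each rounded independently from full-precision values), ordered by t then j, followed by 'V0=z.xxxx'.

No-arbitrage ⇒ martingale measure with p* = (R−d)/(u−d) = 0.7941.
Terminal payoffs: V(3,0)=100.0000, V(3,1)=100.0000, V(3,2)=0.0000, V(3,3)=0.0000
Node (2,0) S=81.0448: V=(p*·100.0000+(1−p*)·100.0000)/1.01=99.0099; Δ=(100.0000−100.0000)/(87.5284−59.9732)=0.0000; B=V−Δ·S=99.0099
Node (2,1) S=118.2816: V=(p*·0.0000+(1−p*)·100.0000)/1.01=20.3844; Δ=(0.0000−100.0000)/(127.7441−87.5284)=-2.4866; B=V−Δ·S=314.5020
Node (2,2) S=172.6272: V=(p*·0.0000+(1−p*)·0.0000)/1.01=0.0000; Δ=(0.0000−0.0000)/(186.4374−127.7441)=0.0000; B=V−Δ·S=0.0000
Node (1,0) S=109.5200: V=(p*·20.3844+(1−p*)·99.0099)/1.01=36.2099; Δ=(20.3844−99.0099)/(118.2816−81.0448)=-2.1115; B=V−Δ·S=267.4614
Node (1,1) S=159.8400: V=(p*·0.0000+(1−p*)·20.3844)/1.01=4.1552; Δ=(0.0000−20.3844)/(172.6272−118.2816)=-0.3751; B=V−Δ·S=64.1093
Node (0,0) S=148.0000: V=(p*·4.1552+(1−p*)·36.2099)/1.01=10.6482; Δ=(4.1552−36.2099)/(159.8400−109.5200)=-0.6370; B=V−Δ·S=104.9267
Self-financing check: at every node Δ·S+B equals the discounted successor values.

(0,0): Delta=-0.6370 Bond=104.9267
(1,0): Delta=-2.1115 Bond=267.4614
(1,1): Delta=-0.3751 Bond=64.1093
(2,0): Delta=0.0000 Bond=99.0099
(2,1): Delta=-2.4866 Bond=314.5020
(2,2): Delta=0.0000 Bond=0.0000
V0=10.6482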